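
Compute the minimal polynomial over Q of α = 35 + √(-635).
m_α(x) = x^2 - 70x + 1860

From α - 35 = √(-635), squaring gives (α - 35)^2 = -635, i.e. α^2 - 70α + 1225 = -635, so α^2 - 70α + 1860 = 0. The discriminant of x^2 - 70x + 1860 is (-70)^2 - 4·(1860) = 4900 - 7440 = -2540, and 4·(-635) is not a perfect square in Q since -635 is squarefree and ≠ 1. Hence x^2 - 70x + 1860 is irreducible over Q and is the minimal polynomial of α.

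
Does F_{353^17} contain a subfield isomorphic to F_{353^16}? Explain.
No: F_{353^16} is not a subfield of F_{353^17}

F_{p^m} embeds in F_{p^n} iff m | n. Here 16 ∤ 17 (since 17 = 1·16 + 1 with remainder 1 ≠ 0), so F_{353^16} is not a subfield of F_{353^17}. Equivalently: if it were, the tower law would give 16 = [F_{353^16}:F_353] dividing [F_{353^17}:F_353] = 17, contradiction.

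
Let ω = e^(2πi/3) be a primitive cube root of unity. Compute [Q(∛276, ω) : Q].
[Q(∛276, ω) : Q] = 6

[Q(∛276):Q] = 3 (min poly x^3 - 276, irreducible since 276 is not a perfect cube). [Q(ω):Q] = 2 (min poly x^2 + x + 1). Since Q(∛276) ⊂ R and ω ∉ R, we have ω ∉ Q(∛276), so x^2 + x + 1 remains irreducible over Q(∛276) and [Q(∛276, ω) : Q(∛276)] = 2. By the tower law, [Q(∛276, ω) : Q] = 3 · 2 = 6. (In fact Q(∛276, ω) is the splitting field of x^3 - 276 over Q.)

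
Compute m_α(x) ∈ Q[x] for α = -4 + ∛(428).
m_α(x) = x^3 + 12x^2 + 48x - 364

Set β = α + 4 = ∛(428), so β^3 = 428. Then (α + 4)^3 - 428 = 0, i.e. α is a root of g(x) = (x + 4)^3 - 428 = x^3 + 12x^2 + 48x - 364. Since g(x) = h(x + 4) where h(x) = x^3 - 428, and h is irreducible over Q (because 428 is not a perfect cube, so h has no rational root, and a monic cubic with no rational root is irreducible), g is also irreducible (irreducibility is preserved under the substitution x → x + 4). Hence m_α(x) = x^3 + 12x^2 + 48x - 364.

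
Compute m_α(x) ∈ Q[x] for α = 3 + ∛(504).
m_α(x) = x^3 - 9x^2 + 27x - 531

Set β = α - 3 = ∛(504), so β^3 = 504. Then (α - 3)^3 - 504 = 0, i.e. α is a root of g(x) = (x - 3)^3 - 504 = x^3 - 9x^2 + 27x - 531. Since g(x) = h(x - 3) where h(x) = x^3 - 504, and h is irreducible over Q (because 504 is not a perfect cube, so h has no rational root, and a monic cubic with no rational root is irreducible), g is also irreducible (irreducibility is preserved under the substitution x → x - 3). Hence m_α(x) = x^3 - 9x^2 + 27x - 531.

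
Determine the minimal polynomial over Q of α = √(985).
m_α(x) = x^2 - 985

α satisfies α^2 - 985 = 0, so x^2 - 985 annihilates α. Since d = 985 is squarefree and ≠ 1, it is not a perfect square in Q, so x^2 - 985 has no rational root and is therefore irreducible over Q (a degree-2 polynomial over a field is irreducible iff it has no root). Hence m_α(x) = x^2 - 985.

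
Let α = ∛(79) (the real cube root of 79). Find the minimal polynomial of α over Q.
m_α(x) = x^3 - 79

α satisfies α^3 = 79, so x^3 - 79 annihilates α. By the rational root test, a rational root p/q (in lowest terms) of x^3 - 79 would satisfy p^3 = 79 q^3, forcing q = 1 and p^3 = 79; but 79 is not a perfect cube, contradiction. A monic cubic over Q with no rational root is irreducible (any nontrivial factorization would include a linear factor). Hence x^3 - 79 is the minimal polynomial of α, and in particular [Q(α):Q] = 3.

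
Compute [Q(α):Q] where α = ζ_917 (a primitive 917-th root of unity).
[Q(α):Q] = 780

The minimal polynomial of ζ_917 over Q is the 917-th cyclotomic polynomial Φ_917(x), which is irreducible over Q and has degree φ(917) = 780. Hence [Q(α):Q] = φ(917) = 780.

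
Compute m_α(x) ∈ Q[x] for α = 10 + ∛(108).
m_α(x) = x^3 - 30x^2 + 300x - 1108

Set β = α - 10 = ∛(108), so β^3 = 108. Then (α - 10)^3 - 108 = 0, i.e. α is a root of g(x) = (x - 10)^3 - 108 = x^3 - 30x^2 + 300x - 1108. Since g(x) = h(x - 10) where h(x) = x^3 - 108, and h is irreducible over Q (because 108 is not a perfect cube, so h has no rational root, and a monic cubic with no rational root is irreducible), g is also irreducible (irreducibility is preserved under the substitution x → x - 10). Hence m_α(x) = x^3 - 30x^2 + 300x - 1108.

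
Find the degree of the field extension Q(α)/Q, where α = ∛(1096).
[Q(α):Q] = 3

The minimal polynomial of α is x^3 - 1096, irreducible over Q since 1096 is not a perfect cube (so x^3 - 1096 has no rational root). Hence [Q(α):Q] = deg(m_α) = 3.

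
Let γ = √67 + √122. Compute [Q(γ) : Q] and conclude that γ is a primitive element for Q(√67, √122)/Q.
[Q(γ) : Q] = 4 (equivalently, Q(γ) = Q(√67, √122))

Obviously Q(γ) ⊆ Q(√67, √122), and [Q(√67, √122):Q] = 4 (since 67, 122 are distinct squarefree integers > 1 with 8174 not a perfect square). To show equality we compute the minimal polynomial of γ. From γ = √67 + √122: γ^2 = 67 + 2√(8174) + 122 = 189 + 2√(8174), so γ^2 - 189 = 2√(8174); squaring, (γ^2 - 189)^2 = 4·8174, i.e. γ^4 - 378γ^2 + 35721 - 32696 = 0, i.e. γ^4 - 378γ^2 + 3025 = 0. So γ is a root of x^4 - 378x^2 + 3025. This polynomial is irreducible over Q: it has no rational root (each ±√67 ± √122 is irrational), and any factorization into two quadratics over Q would force √(8174) ∈ Q (pairing opposite roots) or √67, √122 ∈ Q (other pairings), all impossible. Hence [Q(γ):Q] = 4 = [Q(√67, √122):Q], so Q(γ) = Q(√67, √122).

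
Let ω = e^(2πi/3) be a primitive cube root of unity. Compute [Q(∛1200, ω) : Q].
[Q(∛1200, ω) : Q] = 6

[Q(∛1200):Q] = 3 (min poly x^3 - 1200, irreducible since 1200 is not a perfect cube). [Q(ω):Q] = 2 (min poly x^2 + x + 1). Since Q(∛1200) ⊂ R and ω ∉ R, we have ω ∉ Q(∛1200), so x^2 + x + 1 remains irreducible over Q(∛1200) and [Q(∛1200, ω) : Q(∛1200)] = 2. By the tower law, [Q(∛1200, ω) : Q] = 3 · 2 = 6. (In fact Q(∛1200, ω) is the splitting field of x^3 - 1200 over Q.)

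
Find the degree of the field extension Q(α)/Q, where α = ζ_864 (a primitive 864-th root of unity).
[Q(α):Q] = 288

The minimal polynomial of ζ_864 over Q is the 864-th cyclotomic polynomial Φ_864(x), which is irreducible over Q and has degree φ(864) = 288. Hence [Q(α):Q] = φ(864) = 288.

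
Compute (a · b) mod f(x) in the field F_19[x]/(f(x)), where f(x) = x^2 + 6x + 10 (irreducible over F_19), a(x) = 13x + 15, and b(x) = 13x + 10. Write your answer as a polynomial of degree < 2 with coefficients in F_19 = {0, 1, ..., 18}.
a · b ≡ 14x + 18 (mod f(x))

Multiply in F_19[x]: a(x)·b(x) = (13x + 15)·(13x + 10) = 17x^2 + 2x + 17. This has degree ≥ 2, so divide by f(x) over F_19: 17x^2 + 2x + 17 = (17)·(x^2 + 6x + 10) + (14x + 18). Hence a·b ≡ 14x + 18 (mod f). (F_19[x]/(f) is a field with 19^2 = 361 elements since f is irreducible of degree 2.)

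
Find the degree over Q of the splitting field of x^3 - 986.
[K : Q] = 6

The roots of x^3 - 986 are ∛986, ω∛986, ω^2∛986 where ω = e^(2πi/3) is a primitive cube root of unity, so K = Q(∛986, ω). Now [Q(∛986):Q] = 3 (since 986 is not a perfect cube, x^3 - 986 is irreducible) and [Q(ω):Q] = 2. Both 2 and 3 divide [K:Q], and [K:Q] ≤ 3·2 = 6, so [K:Q] = 6. (Equivalently: Q(∛986) ⊂ R but ω ∉ R, so [K : Q(∛986)] = 2.)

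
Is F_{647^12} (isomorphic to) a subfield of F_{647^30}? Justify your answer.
No: F_{647^12} is not a subfield of F_{647^30}

F_{p^m} embeds in F_{p^n} iff m | n. Here 12 ∤ 30 (since 30 = 2·12 + 6 with remainder 6 ≠ 0), so F_{647^12} is not a subfield of F_{647^30}. Equivalently: if it were, the tower law would give 12 = [F_{647^12}:F_647] dividing [F_{647^30}:F_647] = 30, contradiction.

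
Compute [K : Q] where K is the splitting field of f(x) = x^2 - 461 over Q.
[K : Q] = 2

f(x) = x^2 - 461 factors as (x - √461)(x + √461). The splitting field is K = Q(√461). Since 461 is squarefree and > 1, it is not a perfect square, so x^2 - 461 is irreducible over Q and [Q(√461) : Q] = 2. Hence [K : Q] = 2.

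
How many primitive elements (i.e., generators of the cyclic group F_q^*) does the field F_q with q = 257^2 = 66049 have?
There are φ(66048) = 21504 primitive elements

F_q^* is cyclic of order q - 1 = 66048. A cyclic group of order m has exactly φ(m) generators. Here m = 66048 = 2^9 · 3 · 43, so the number of primitive elements is φ(66048) = 21504.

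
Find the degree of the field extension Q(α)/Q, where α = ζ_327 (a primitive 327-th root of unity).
[Q(α):Q] = 216

The minimal polynomial of ζ_327 over Q is the 327-th cyclotomic polynomial Φ_327(x), which is irreducible over Q and has degree φ(327) = 216. Hence [Q(α):Q] = φ(327) = 216.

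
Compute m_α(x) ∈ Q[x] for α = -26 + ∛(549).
m_α(x) = x^3 + 78x^2 + 2028x + 17027

Set β = α + 26 = ∛(549), so β^3 = 549. Then (α + 26)^3 - 549 = 0, i.e. α is a root of g(x) = (x + 26)^3 - 549 = x^3 + 78x^2 + 2028x + 17027. Since g(x) = h(x + 26) where h(x) = x^3 - 549, and h is irreducible over Q (because 549 is not a perfect cube, so h has no rational root, and a monic cubic with no rational root is irreducible), g is also irreducible (irreducibility is preserved under the substitution x → x + 26). Hence m_α(x) = x^3 + 78x^2 + 2028x + 17027.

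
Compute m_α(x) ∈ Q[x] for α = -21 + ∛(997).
m_α(x) = x^3 + 63x^2 + 1323x + 8264

Set β = α + 21 = ∛(997), so β^3 = 997. Then (α + 21)^3 - 997 = 0, i.e. α is a root of g(x) = (x + 21)^3 - 997 = x^3 + 63x^2 + 1323x + 8264. Since g(x) = h(x + 21) where h(x) = x^3 - 997, and h is irreducible over Q (because 997 is not a perfect cube, so h has no rational root, and a monic cubic with no rational root is irreducible), g is also irreducible (irreducibility is preserved under the substitution x → x + 21). Hence m_α(x) = x^3 + 63x^2 + 1323x + 8264.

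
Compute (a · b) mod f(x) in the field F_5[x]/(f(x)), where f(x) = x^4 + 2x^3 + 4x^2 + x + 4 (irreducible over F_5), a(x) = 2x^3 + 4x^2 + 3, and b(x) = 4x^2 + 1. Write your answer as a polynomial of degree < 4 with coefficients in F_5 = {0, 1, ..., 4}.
a · b ≡ 3x^2 + 3x + 3 (mod f(x))

Multiply in F_5[x]: a(x)·b(x) = (2x^3 + 4x^2 + 3)·(4x^2 + 1) = 3x^5 + x^4 + 2x^3 + x^2 + 3. This has degree ≥ 4, so divide by f(x) over F_5: 3x^5 + x^4 + 2x^3 + x^2 + 3 = (3x)·(x^4 + 2x^3 + 4x^2 + x + 4) + (3x^2 + 3x + 3). Hence a·b ≡ 3x^2 + 3x + 3 (mod f). (F_5[x]/(f) is a field with 5^4 = 625 elements since f is irreducible of degree 4.)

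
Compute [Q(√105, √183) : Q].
[Q(√105, √183) : Q] = 4

[Q(√105):Q] = 2 (min poly x^2 - 105, irreducible since 105 is squarefree > 1). For the top step, suppose √183 ∈ Q(√105), say √183 = c + d√105 with c, d ∈ Q. Squaring: 183 = c^2 + 105d^2 + 2cd√105. Since √105 ∉ Q this forces 2cd = 0. If d = 0 then √183 = c ∈ Q, contradicting 183 squarefree > 1. If c = 0 then 183 = 105d^2, so 105·183 = (105d)^2 is a perfect square in Q — but 105·183 = 19215 is not a perfect square (since 105 and 183 are distinct squarefree integers). Contradiction. Hence √183 ∉ Q(√105), so x^2 - 183 stays irreducible over Q(√105) and [Q(√105, √183) : Q(√105)] = 2. By the tower law, [Q(√105, √183) : Q] = 2 · 2 = 4.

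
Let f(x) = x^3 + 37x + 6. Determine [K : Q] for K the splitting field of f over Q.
[K : Q] = 6

By the rational root test, any rational root of the monic integer polynomial f(x) = x^3 + 37x + 6 must be an integer dividing the constant term 6, i.e. one of ±{1, 2, 3, 6}. Evaluating: f(1) = 44, f(-1) = -32, f(2) = 88, f(-2) = -76, f(3) = 144, f(-3) = -132, f(6) = 444, f(-6) = -432; none is 0, so f has no rational root and is therefore irreducible over Q (a cubic with no linear factor over a field is irreducible). For an irreducible cubic, the Galois group is A_3 or S_3 according as the discriminant disc(f) = -4a^3 - 27b^2 = -4·(37)^3 - 27·(6)^2 = -203584 is or is not a square in Q. Here disc(f) = -203584 is not a perfect square in Q, so the Galois group of f over Q is not contained in A_3 and must be all of S_3. The splitting field has degree |S_3| = 6 over Q, so [K : Q] = 6.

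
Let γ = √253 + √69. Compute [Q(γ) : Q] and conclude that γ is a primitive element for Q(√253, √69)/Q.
[Q(γ) : Q] = 4 (equivalently, Q(γ) = Q(√253, √69))

Obviously Q(γ) ⊆ Q(√253, √69), and [Q(√253, √69):Q] = 4 (since 253, 69 are distinct squarefree integers > 1 with 17457 not a perfect square). To show equality we compute the minimal polynomial of γ. From γ = √253 + √69: γ^2 = 253 + 2√(17457) + 69 = 322 + 2√(17457), so γ^2 - 322 = 2√(17457); squaring, (γ^2 - 322)^2 = 4·17457, i.e. γ^4 - 644γ^2 + 103684 - 69828 = 0, i.e. γ^4 - 644γ^2 + 33856 = 0. So γ is a root of x^4 - 644x^2 + 33856. This polynomial is irreducible over Q: it has no rational root (each ±√253 ± √69 is irrational), and any factorization into two quadratics over Q would force √(17457) ∈ Q (pairing opposite roots) or √253, √69 ∈ Q (other pairings), all impossible. Hence [Q(γ):Q] = 4 = [Q(√253, √69):Q], so Q(γ) = Q(√253, √69).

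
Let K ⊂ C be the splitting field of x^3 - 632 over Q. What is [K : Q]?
[K : Q] = 6

The roots of x^3 - 632 are ∛632, ω∛632, ω^2∛632 where ω = e^(2πi/3) is a primitive cube root of unity, so K = Q(∛632, ω). Now [Q(∛632):Q] = 3 (since 632 is not a perfect cube, x^3 - 632 is irreducible) and [Q(ω):Q] = 2. Both 2 and 3 divide [K:Q], and [K:Q] ≤ 3·2 = 6, so [K:Q] = 6. (Equivalently: Q(∛632) ⊂ R but ω ∉ R, so [K : Q(∛632)] = 2.)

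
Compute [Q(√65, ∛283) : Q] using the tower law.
[Q(√65, ∛283) : Q] = 6

Let L = Q(√65, ∛283). Since Q(√65) ⊂ L and [Q(√65):Q] = 2, the tower law gives 2 | [L:Q]. Likewise Q(∛283) ⊂ L with [Q(∛283):Q] = 3 (because 283 is not a perfect cube), so 3 | [L:Q]. As gcd(2,3) = 1, [L:Q] is divisible by 6. Conversely L is generated over Q by √65 and ∛283, so [L:Q] ≤ 2·3 = 6. Therefore [Q(√65, ∛283) : Q] = 6.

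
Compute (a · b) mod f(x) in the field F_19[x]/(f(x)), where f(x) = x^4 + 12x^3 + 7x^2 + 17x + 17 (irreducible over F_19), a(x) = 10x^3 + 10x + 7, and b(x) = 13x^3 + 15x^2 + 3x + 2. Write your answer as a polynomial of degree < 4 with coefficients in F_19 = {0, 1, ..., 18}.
a · b ≡ 5x^3 + 16x + 16 (mod f(x))

Multiply in F_19[x]: a(x)·b(x) = (10x^3 + 10x + 7)·(13x^3 + 15x^2 + 3x + 2) = 16x^6 + 17x^5 + 8x^4 + 14x^3 + 2x^2 + 3x + 14. This has degree ≥ 4, so divide by f(x) over F_19: 16x^6 + 17x^5 + 8x^4 + 14x^3 + 2x^2 + 3x + 14 = (16x^2 + 15x + 1)·(x^4 + 12x^3 + 7x^2 + 17x + 17) + (5x^3 + 16x + 16). Hence a·b ≡ 5x^3 + 16x + 16 (mod f). (F_19[x]/(f) is a field with 19^4 = 130321 elements since f is irreducible of degree 4.)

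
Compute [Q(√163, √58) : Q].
[Q(√163, √58) : Q] = 4

[Q(√163):Q] = 2 (min poly x^2 - 163, irreducible since 163 is squarefree > 1). For the top step, suppose √58 ∈ Q(√163), say √58 = c + d√163 with c, d ∈ Q. Squaring: 58 = c^2 + 163d^2 + 2cd√163. Since √163 ∉ Q this forces 2cd = 0. If d = 0 then √58 = c ∈ Q, contradicting 58 squarefree > 1. If c = 0 then 58 = 163d^2, so 163·58 = (163d)^2 is a perfect square in Q — but 163·58 = 9454 is not a perfect square (since 163 and 58 are distinct squarefree integers). Contradiction. Hence √58 ∉ Q(√163), so x^2 - 58 stays irreducible over Q(√163) and [Q(√163, √58) : Q(√163)] = 2. By the tower law, [Q(√163, √58) : Q] = 2 · 2 = 4.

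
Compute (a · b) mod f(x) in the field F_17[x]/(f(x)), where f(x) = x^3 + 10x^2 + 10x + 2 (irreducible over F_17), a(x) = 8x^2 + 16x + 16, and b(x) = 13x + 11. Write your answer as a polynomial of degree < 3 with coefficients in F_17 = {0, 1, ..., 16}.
a · b ≡ 4x^2 + 7x + 2 (mod f(x))

Multiply in F_17[x]: a(x)·b(x) = (8x^2 + 16x + 16)·(13x + 11) = 2x^3 + 7x^2 + 10x + 6. This has degree ≥ 3, so divide by f(x) over F_17: 2x^3 + 7x^2 + 10x + 6 = (2)·(x^3 + 10x^2 + 10x + 2) + (4x^2 + 7x + 2). Hence a·b ≡ 4x^2 + 7x + 2 (mod f). (F_17[x]/(f) is a field with 17^3 = 4913 elements since f is irreducible of degree 3.)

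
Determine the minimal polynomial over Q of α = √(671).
m_α(x) = x^2 - 671

α satisfies α^2 - 671 = 0, so x^2 - 671 annihilates α. Since d = 671 is squarefree and ≠ 1, it is not a perfect square in Q, so x^2 - 671 has no rational root and is therefore irreducible over Q (a degree-2 polynomial over a field is irreducible iff it has no root). Hence m_α(x) = x^2 - 671.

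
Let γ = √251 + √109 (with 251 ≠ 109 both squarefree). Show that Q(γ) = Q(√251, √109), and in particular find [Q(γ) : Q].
[Q(γ) : Q] = 4 (equivalently, Q(γ) = Q(√251, √109))

Obviously Q(γ) ⊆ Q(√251, √109), and [Q(√251, √109):Q] = 4 (since 251, 109 are distinct squarefree integers > 1 with 27359 not a perfect square). To show equality we compute the minimal polynomial of γ. From γ = √251 + √109: γ^2 = 251 + 2√(27359) + 109 = 360 + 2√(27359), so γ^2 - 360 = 2√(27359); squaring, (γ^2 - 360)^2 = 4·27359, i.e. γ^4 - 720γ^2 + 129600 - 109436 = 0, i.e. γ^4 - 720γ^2 + 20164 = 0. So γ is a root of x^4 - 720x^2 + 20164. This polynomial is irreducible over Q: it has no rational root (each ±√251 ± √109 is irrational), and any factorization into two quadratics over Q would force √(27359) ∈ Q (pairing opposite roots) or √251, √109 ∈ Q (other pairings), all impossible. Hence [Q(γ):Q] = 4 = [Q(√251, √109):Q], so Q(γ) = Q(√251, √109).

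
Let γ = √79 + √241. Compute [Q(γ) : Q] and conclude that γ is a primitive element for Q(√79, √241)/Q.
[Q(γ) : Q] = 4 (equivalently, Q(γ) = Q(√79, √241))

Obviously Q(γ) ⊆ Q(√79, √241), and [Q(√79, √241):Q] = 4 (since 79, 241 are distinct squarefree integers > 1 with 19039 not a perfect square). To show equality we compute the minimal polynomial of γ. From γ = √79 + √241: γ^2 = 79 + 2√(19039) + 241 = 320 + 2√(19039), so γ^2 - 320 = 2√(19039); squaring, (γ^2 - 320)^2 = 4·19039, i.e. γ^4 - 640γ^2 + 102400 - 76156 = 0, i.e. γ^4 - 640γ^2 + 26244 = 0. So γ is a root of x^4 - 640x^2 + 26244. This polynomial is irreducible over Q: it has no rational root (each ±√79 ± √241 is irrational), and any factorization into two quadratics over Q would force √(19039) ∈ Q (pairing opposite roots) or √79, √241 ∈ Q (other pairings), all impossible. Hence [Q(γ):Q] = 4 = [Q(√79, √241):Q], so Q(γ) = Q(√79, √241).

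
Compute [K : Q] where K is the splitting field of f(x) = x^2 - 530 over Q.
[K : Q] = 2

f(x) = x^2 - 530 factors as (x - √530)(x + √530). The splitting field is K = Q(√530). Since 530 is squarefree and > 1, it is not a perfect square, so x^2 - 530 is irreducible over Q and [Q(√530) : Q] = 2. Hence [K : Q] = 2.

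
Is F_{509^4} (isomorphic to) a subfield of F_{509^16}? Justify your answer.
Yes: F_{509^4} is a subfield of F_{509^16}

F_{p^m} embeds in F_{p^n} iff m | n (since F_{p^n} is the splitting field of x^(p^n) - x, and F_{p^m} ⊂ F_{p^n} forces p^n to be a power of p^m, i.e. m | n; conversely if m | n then every root of x^(p^m) - x is a root of x^(p^n) - x). Here 4 | 16 (since 16 = 4·4), so F_{509^4} is a subfield of F_{509^16}, and [F_{509^16} : F_{509^4}] = 16/4 = 4.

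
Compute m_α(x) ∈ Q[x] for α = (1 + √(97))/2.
m_α(x) = x^2 - x - 24

From 2α - 1 = √(97), squaring gives (2α - 1)^2 = 97, i.e. 4α^2 - 4α + 1 = 97, so α^2 - α + (1 - 97)/4 = 0. Since 97 ≡ 1 (mod 4), (1 - 97)/4 = -24 ∈ Z. The polynomial x^2 - x - 24 has discriminant 1 - 4·(-24) = 97, which is not a perfect square in Q (d = 97 is squarefree and ≠ 1), so x^2 - x - 24 is irreducible over Q. It is the minimal polynomial of α.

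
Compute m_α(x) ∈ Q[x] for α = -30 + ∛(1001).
m_α(x) = x^3 + 90x^2 + 2700x + 25999

Set β = α + 30 = ∛(1001), so β^3 = 1001. Then (α + 30)^3 - 1001 = 0, i.e. α is a root of g(x) = (x + 30)^3 - 1001 = x^3 + 90x^2 + 2700x + 25999. Since g(x) = h(x + 30) where h(x) = x^3 - 1001, and h is irreducible over Q (because 1001 is not a perfect cube, so h has no rational root, and a monic cubic with no rational root is irreducible), g is also irreducible (irreducibility is preserved under the substitution x → x + 30). Hence m_α(x) = x^3 + 90x^2 + 2700x + 25999.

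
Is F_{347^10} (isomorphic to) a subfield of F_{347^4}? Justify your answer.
No: F_{347^10} is not a subfield of F_{347^4}

F_{p^m} embeds in F_{p^n} iff m | n. Here 10 ∤ 4 (since 4 = 0·10 + 4 with remainder 4 ≠ 0), so F_{347^10} is not a subfield of F_{347^4}. Equivalently: if it were, the tower law would give 10 = [F_{347^10}:F_347] dividing [F_{347^4}:F_347] = 4, contradiction.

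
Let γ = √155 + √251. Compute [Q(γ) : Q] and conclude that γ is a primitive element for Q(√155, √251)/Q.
[Q(γ) : Q] = 4 (equivalently, Q(γ) = Q(√155, √251))

Obviously Q(γ) ⊆ Q(√155, √251), and [Q(√155, √251):Q] = 4 (since 155, 251 are distinct squarefree integers > 1 with 38905 not a perfect square). To show equality we compute the minimal polynomial of γ. From γ = √155 + √251: γ^2 = 155 + 2√(38905) + 251 = 406 + 2√(38905), so γ^2 - 406 = 2√(38905); squaring, (γ^2 - 406)^2 = 4·38905, i.e. γ^4 - 812γ^2 + 164836 - 155620 = 0, i.e. γ^4 - 812γ^2 + 9216 = 0. So γ is a root of x^4 - 812x^2 + 9216. This polynomial is irreducible over Q: it has no rational root (each ±√155 ± √251 is irrational), and any factorization into two quadratics over Q would force √(38905) ∈ Q (pairing opposite roots) or √155, √251 ∈ Q (other pairings), all impossible. Hence [Q(γ):Q] = 4 = [Q(√155, √251):Q], so Q(γ) = Q(√155, √251).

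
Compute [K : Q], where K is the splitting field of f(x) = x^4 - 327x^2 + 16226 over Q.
[K : Q] = 4

Solving the quadratic in x^2: x^2 = (327 ± √(327^2 - 4·16226))/2 = (327 ± √42025)/2 = (327 ± 205)/2, giving x^2 = 266 or x^2 = 61. So f(x) = (x^2 - 266)(x^2 - 61) and the roots of f are ±√266, ±√61. Hence the splitting field is K = Q(√266, √61). Since 266 and 61 are distinct squarefree integers > 1, their product 16226 is not a perfect square, so √61 ∉ Q(√266). By the tower law [K:Q] = [Q(√266,√61):Q(√266)] · [Q(√266):Q] = 2 · 2 = 4.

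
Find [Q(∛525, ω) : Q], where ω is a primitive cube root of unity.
[Q(∛525, ω) : Q] = 6

[Q(∛525):Q] = 3 (min poly x^3 - 525, irreducible since 525 is not a perfect cube). [Q(ω):Q] = 2 (min poly x^2 + x + 1). Since Q(∛525) ⊂ R and ω ∉ R, we have ω ∉ Q(∛525), so x^2 + x + 1 remains irreducible over Q(∛525) and [Q(∛525, ω) : Q(∛525)] = 2. By the tower law, [Q(∛525, ω) : Q] = 3 · 2 = 6. (In fact Q(∛525, ω) is the splitting field of x^3 - 525 over Q.)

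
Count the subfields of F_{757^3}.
F_{757^3} has 2 subfields

The subfields of F_{p^n} are exactly the fields F_{p^d} for d | n (each is the fixed field of the unique index-d subgroup of Gal(F_{p^n}/F_p) ≅ Z/nZ). The divisors of n = 3 are {1, 3}, giving 2 subfields: F_{757^1}, F_{757^3}.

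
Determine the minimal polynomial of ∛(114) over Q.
m_α(x) = x^3 - 114

α satisfies α^3 = 114, so x^3 - 114 annihilates α. By the rational root test, a rational root p/q (in lowest terms) of x^3 - 114 would satisfy p^3 = 114 q^3, forcing q = 1 and p^3 = 114; but 114 is not a perfect cube, contradiction. A monic cubic over Q with no rational root is irreducible (any nontrivial factorization would include a linear factor). Hence x^3 - 114 is the minimal polynomial of α, and in particular [Q(α):Q] = 3.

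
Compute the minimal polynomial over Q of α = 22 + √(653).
m_α(x) = x^2 - 44x - 169

From α - 22 = √(653), squaring gives (α - 22)^2 = 653, i.e. α^2 - 44α + 484 = 653, so α^2 - 44α - 169 = 0. The discriminant of x^2 - 44x - 169 is (-44)^2 - 4·(-169) = 1936 + 676 = 2612, and 4·(653) is not a perfect square in Q since 653 is squarefree and ≠ 1. Hence x^2 - 44x - 169 is irreducible over Q and is the minimal polynomial of α.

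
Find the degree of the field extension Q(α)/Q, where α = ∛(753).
[Q(α):Q] = 3

The minimal polynomial of α is x^3 - 753, irreducible over Q since 753 is not a perfect cube (so x^3 - 753 has no rational root). Hence [Q(α):Q] = deg(m_α) = 3.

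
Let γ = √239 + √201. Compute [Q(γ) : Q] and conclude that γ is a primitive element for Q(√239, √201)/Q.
[Q(γ) : Q] = 4 (equivalently, Q(γ) = Q(√239, √201))

Obviously Q(γ) ⊆ Q(√239, √201), and [Q(√239, √201):Q] = 4 (since 239, 201 are distinct squarefree integers > 1 with 48039 not a perfect square). To show equality we compute the minimal polynomial of γ. From γ = √239 + √201: γ^2 = 239 + 2√(48039) + 201 = 440 + 2√(48039), so γ^2 - 440 = 2√(48039); squaring, (γ^2 - 440)^2 = 4·48039, i.e. γ^4 - 880γ^2 + 193600 - 192156 = 0, i.e. γ^4 - 880γ^2 + 1444 = 0. So γ is a root of x^4 - 880x^2 + 1444. This polynomial is irreducible over Q: it has no rational root (each ±√239 ± √201 is irrational), and any factorization into two quadratics over Q would force √(48039) ∈ Q (pairing opposite roots) or √239, √201 ∈ Q (other pairings), all impossible. Hence [Q(γ):Q] = 4 = [Q(√239, √201):Q], so Q(γ) = Q(√239, √201).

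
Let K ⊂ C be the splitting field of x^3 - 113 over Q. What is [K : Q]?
[K : Q] = 6

The roots of x^3 - 113 are ∛113, ω∛113, ω^2∛113 where ω = e^(2πi/3) is a primitive cube root of unity, so K = Q(∛113, ω). Now [Q(∛113):Q] = 3 (since 113 is not a perfect cube, x^3 - 113 is irreducible) and [Q(ω):Q] = 2. Both 2 and 3 divide [K:Q], and [K:Q] ≤ 3·2 = 6, so [K:Q] = 6. (Equivalently: Q(∛113) ⊂ R but ω ∉ R, so [K : Q(∛113)] = 2.)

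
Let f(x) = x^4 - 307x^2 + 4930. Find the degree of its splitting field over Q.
[K : Q] = 4

Solving the quadratic in x^2: x^2 = (307 ± √(307^2 - 4·4930))/2 = (307 ± √74529)/2 = (307 ± 273)/2, giving x^2 = 17 or x^2 = 290. So f(x) = (x^2 - 17)(x^2 - 290) and the roots of f are ±√17, ±√290. Hence the splitting field is K = Q(√17, √290). Since 17 and 290 are distinct squarefree integers > 1, their product 4930 is not a perfect square, so √290 ∉ Q(√17). By the tower law [K:Q] = [Q(√17,√290):Q(√17)] · [Q(√17):Q] = 2 · 2 = 4.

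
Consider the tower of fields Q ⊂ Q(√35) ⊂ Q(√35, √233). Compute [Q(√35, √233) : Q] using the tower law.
[Q(√35, √233) : Q] = 4

[Q(√35):Q] = 2 (min poly x^2 - 35, irreducible since 35 is squarefree > 1). For the top step, suppose √233 ∈ Q(√35), say √233 = c + d√35 with c, d ∈ Q. Squaring: 233 = c^2 + 35d^2 + 2cd√35. Since √35 ∉ Q this forces 2cd = 0. If d = 0 then √233 = c ∈ Q, contradicting 233 squarefree > 1. If c = 0 then 233 = 35d^2, so 35·233 = (35d)^2 is a perfect square in Q — but 35·233 = 8155 is not a perfect square (since 35 and 233 are distinct squarefree integers). Contradiction. Hence √233 ∉ Q(√35), so x^2 - 233 stays irreducible over Q(√35) and [Q(√35, √233) : Q(√35)] = 2. By the tower law, [Q(√35, √233) : Q] = 2 · 2 = 4.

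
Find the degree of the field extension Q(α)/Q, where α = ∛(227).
[Q(α):Q] = 3

The minimal polynomial of α is x^3 - 227, irreducible over Q since 227 is not a perfect cube (so x^3 - 227 has no rational root). Hence [Q(α):Q] = deg(m_α) = 3.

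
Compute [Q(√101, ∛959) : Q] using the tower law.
[Q(√101, ∛959) : Q] = 6

Let L = Q(√101, ∛959). Since Q(√101) ⊂ L and [Q(√101):Q] = 2, the tower law gives 2 | [L:Q]. Likewise Q(∛959) ⊂ L with [Q(∛959):Q] = 3 (because 959 is not a perfect cube), so 3 | [L:Q]. As gcd(2,3) = 1, [L:Q] is divisible by 6. Conversely L is generated over Q by √101 and ∛959, so [L:Q] ≤ 2·3 = 6. Therefore [Q(√101, ∛959) : Q] = 6.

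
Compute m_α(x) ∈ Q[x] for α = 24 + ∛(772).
m_α(x) = x^3 - 72x^2 + 1728x - 14596

Set β = α - 24 = ∛(772), so β^3 = 772. Then (α - 24)^3 - 772 = 0, i.e. α is a root of g(x) = (x - 24)^3 - 772 = x^3 - 72x^2 + 1728x - 14596. Since g(x) = h(x - 24) where h(x) = x^3 - 772, and h is irreducible over Q (because 772 is not a perfect cube, so h has no rational root, and a monic cubic with no rational root is irreducible), g is also irreducible (irreducibility is preserved under the substitution x → x - 24). Hence m_α(x) = x^3 - 72x^2 + 1728x - 14596.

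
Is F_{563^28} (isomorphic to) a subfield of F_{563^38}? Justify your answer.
No: F_{563^28} is not a subfield of F_{563^38}

F_{p^m} embeds in F_{p^n} iff m | n. Here 28 ∤ 38 (since 38 = 1·28 + 10 with remainder 10 ≠ 0), so F_{563^28} is not a subfield of F_{563^38}. Equivalently: if it were, the tower law would give 28 = [F_{563^28}:F_563] dividing [F_{563^38}:F_563] = 38, contradiction.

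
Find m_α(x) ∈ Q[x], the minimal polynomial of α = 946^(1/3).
m_α(x) = x^3 - 946

α satisfies α^3 = 946, so x^3 - 946 annihilates α. By the rational root test, a rational root p/q (in lowest terms) of x^3 - 946 would satisfy p^3 = 946 q^3, forcing q = 1 and p^3 = 946; but 946 is not a perfect cube, contradiction. A monic cubic over Q with no rational root is irreducible (any nontrivial factorization would include a linear factor). Hence x^3 - 946 is the minimal polynomial of α, and in particular [Q(α):Q] = 3.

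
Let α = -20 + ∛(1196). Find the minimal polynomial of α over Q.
m_α(x) = x^3 + 60x^2 + 1200x + 6804

Set β = α + 20 = ∛(1196), so β^3 = 1196. Then (α + 20)^3 - 1196 = 0, i.e. α is a root of g(x) = (x + 20)^3 - 1196 = x^3 + 60x^2 + 1200x + 6804. Since g(x) = h(x + 20) where h(x) = x^3 - 1196, and h is irreducible over Q (because 1196 is not a perfect cube, so h has no rational root, and a monic cubic with no rational root is irreducible), g is also irreducible (irreducibility is preserved under the substitution x → x + 20). Hence m_α(x) = x^3 + 60x^2 + 1200x + 6804.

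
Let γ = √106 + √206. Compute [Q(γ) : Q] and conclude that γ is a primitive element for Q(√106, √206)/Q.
[Q(γ) : Q] = 4 (equivalently, Q(γ) = Q(√106, √206))

Obviously Q(γ) ⊆ Q(√106, √206), and [Q(√106, √206):Q] = 4 (since 106, 206 are distinct squarefree integers > 1 with 21836 not a perfect square). To show equality we compute the minimal polynomial of γ. From γ = √106 + √206: γ^2 = 106 + 2√(21836) + 206 = 312 + 2√(21836), so γ^2 - 312 = 2√(21836); squaring, (γ^2 - 312)^2 = 4·21836, i.e. γ^4 - 624γ^2 + 97344 - 87344 = 0, i.e. γ^4 - 624γ^2 + 10000 = 0. So γ is a root of x^4 - 624x^2 + 10000. This polynomial is irreducible over Q: it has no rational root (each ±√106 ± √206 is irrational), and any factorization into two quadratics over Q would force √(21836) ∈ Q (pairing opposite roots) or √106, √206 ∈ Q (other pairings), all impossible. Hence [Q(γ):Q] = 4 = [Q(√106, √206):Q], so Q(γ) = Q(√106, √206).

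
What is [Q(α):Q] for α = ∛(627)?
[Q(α):Q] = 3

The minimal polynomial of α is x^3 - 627, irreducible over Q since 627 is not a perfect cube (so x^3 - 627 has no rational root). Hence [Q(α):Q] = deg(m_α) = 3.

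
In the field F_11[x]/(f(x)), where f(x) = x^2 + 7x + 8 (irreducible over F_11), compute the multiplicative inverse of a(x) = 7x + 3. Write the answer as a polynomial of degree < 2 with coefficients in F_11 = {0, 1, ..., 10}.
a(x)^(-1) ≡ 4x + 9 (mod f(x))

Since f is irreducible over F_11, F_11[x]/(f) is a field and a(x) ≠ 0 has an inverse. Apply the extended Euclidean algorithm to f(x) and a(x) in F_11[x]: f(x) = (8x + 7)·a(x) + (9). The last nonzero remainder is the constant 9 = gcd(f, a) in F_11. Back-substituting through the division chain expresses 9 = s(x)·a(x) + t(x)·f(x) with s(x) ≡ 3x + 4 (mod f), so (3x + 4)·a(x) ≡ 9 (mod f). Multiplying by 9^(-1) ≡ 5 in F_11 gives a(x)^(-1) ≡ 5·(3x + 4) ≡ 4x + 9 (mod f). Check: (7x + 3)·(4x + 9) = 6x^2 + 9x + 5 ≡ 1 (mod x^2 + 7x + 8).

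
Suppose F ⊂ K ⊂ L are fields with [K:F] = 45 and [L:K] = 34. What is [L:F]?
[L:F] = 1530

The tower law says that for any tower of field extensions F ⊂ K ⊂ L with finite degrees, [L:F] = [L:K] · [K:F]. Here this gives [L:F] = 34 · 45 = 1530.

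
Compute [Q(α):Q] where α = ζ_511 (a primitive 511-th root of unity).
[Q(α):Q] = 432

The minimal polynomial of ζ_511 over Q is the 511-th cyclotomic polynomial Φ_511(x), which is irreducible over Q and has degree φ(511) = 432. Hence [Q(α):Q] = φ(511) = 432.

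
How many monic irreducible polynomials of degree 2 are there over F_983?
There are 482653 monic irreducible polynomials of degree 2 over F_983

Each element of F_{983^2} that lies in no proper subfield is a root of exactly one monic irreducible of degree 2 over F_983, and each such polynomial has 2 distinct roots in F_{983^2}. By Möbius inversion the count is N_983(2) = (1/2) Σ_{d|2} μ(2/d) · 983^d = (1/2)(μ(2)·983^1 + μ(1)·983^2) = 965306/2 = 482653.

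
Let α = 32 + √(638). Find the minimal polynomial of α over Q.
m_α(x) = x^2 - 64x + 386

From α - 32 = √(638), squaring gives (α - 32)^2 = 638, i.e. α^2 - 64α + 1024 = 638, so α^2 - 64α + 386 = 0. The discriminant of x^2 - 64x + 386 is (-64)^2 - 4·(386) = 4096 - 1544 = 2552, and 4·(638) is not a perfect square in Q since 638 is squarefree and ≠ 1. Hence x^2 - 64x + 386 is irreducible over Q and is the minimal polynomial of α.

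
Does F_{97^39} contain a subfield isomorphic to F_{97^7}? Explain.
No: F_{97^7} is not a subfield of F_{97^39}

F_{p^m} embeds in F_{p^n} iff m | n. Here 7 ∤ 39 (since 39 = 5·7 + 4 with remainder 4 ≠ 0), so F_{97^7} is not a subfield of F_{97^39}. Equivalently: if it were, the tower law would give 7 = [F_{97^7}:F_97] dividing [F_{97^39}:F_97] = 39, contradiction.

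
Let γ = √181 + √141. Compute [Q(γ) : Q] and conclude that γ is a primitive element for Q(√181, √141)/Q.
[Q(γ) : Q] = 4 (equivalently, Q(γ) = Q(√181, √141))

Obviously Q(γ) ⊆ Q(√181, √141), and [Q(√181, √141):Q] = 4 (since 181, 141 are distinct squarefree integers > 1 with 25521 not a perfect square). To show equality we compute the minimal polynomial of γ. From γ = √181 + √141: γ^2 = 181 + 2√(25521) + 141 = 322 + 2√(25521), so γ^2 - 322 = 2√(25521); squaring, (γ^2 - 322)^2 = 4·25521, i.e. γ^4 - 644γ^2 + 103684 - 102084 = 0, i.e. γ^4 - 644γ^2 + 1600 = 0. So γ is a root of x^4 - 644x^2 + 1600. This polynomial is irreducible over Q: it has no rational root (each ±√181 ± √141 is irrational), and any factorization into two quadratics over Q would force √(25521) ∈ Q (pairing opposite roots) or √181, √141 ∈ Q (other pairings), all impossible. Hence [Q(γ):Q] = 4 = [Q(√181, √141):Q], so Q(γ) = Q(√181, √141).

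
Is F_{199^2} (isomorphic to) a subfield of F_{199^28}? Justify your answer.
Yes: F_{199^2} is a subfield of F_{199^28}

F_{p^m} embeds in F_{p^n} iff m | n (since F_{p^n} is the splitting field of x^(p^n) - x, and F_{p^m} ⊂ F_{p^n} forces p^n to be a power of p^m, i.e. m | n; conversely if m | n then every root of x^(p^m) - x is a root of x^(p^n) - x). Here 2 | 28 (since 28 = 14·2), so F_{199^2} is a subfield of F_{199^28}, and [F_{199^28} : F_{199^2}] = 28/2 = 14.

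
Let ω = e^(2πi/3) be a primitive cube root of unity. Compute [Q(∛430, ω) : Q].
[Q(∛430, ω) : Q] = 6

[Q(∛430):Q] = 3 (min poly x^3 - 430, irreducible since 430 is not a perfect cube). [Q(ω):Q] = 2 (min poly x^2 + x + 1). Since Q(∛430) ⊂ R and ω ∉ R, we have ω ∉ Q(∛430), so x^2 + x + 1 remains irreducible over Q(∛430) and [Q(∛430, ω) : Q(∛430)] = 2. By the tower law, [Q(∛430, ω) : Q] = 3 · 2 = 6. (In fact Q(∛430, ω) is the splitting field of x^3 - 430 over Q.)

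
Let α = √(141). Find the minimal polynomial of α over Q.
m_α(x) = x^2 - 141

α satisfies α^2 - 141 = 0, so x^2 - 141 annihilates α. Since d = 141 is squarefree and ≠ 1, it is not a perfect square in Q, so x^2 - 141 has no rational root and is therefore irreducible over Q (a degree-2 polynomial over a field is irreducible iff it has no root). Hence m_α(x) = x^2 - 141.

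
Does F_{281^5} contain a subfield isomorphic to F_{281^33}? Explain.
No: F_{281^33} is not a subfield of F_{281^5}

F_{p^m} embeds in F_{p^n} iff m | n. Here 33 ∤ 5 (since 5 = 0·33 + 5 with remainder 5 ≠ 0), so F_{281^33} is not a subfield of F_{281^5}. Equivalently: if it were, the tower law would give 33 = [F_{281^33}:F_281] dividing [F_{281^5}:F_281] = 5, contradiction.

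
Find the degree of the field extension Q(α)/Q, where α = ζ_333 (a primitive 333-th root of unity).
[Q(α):Q] = 216

The minimal polynomial of ζ_333 over Q is the 333-th cyclotomic polynomial Φ_333(x), which is irreducible over Q and has degree φ(333) = 216. Hence [Q(α):Q] = φ(333) = 216.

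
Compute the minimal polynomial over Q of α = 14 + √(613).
m_α(x) = x^2 - 28x - 417

From α - 14 = √(613), squaring gives (α - 14)^2 = 613, i.e. α^2 - 28α + 196 = 613, so α^2 - 28α - 417 = 0. The discriminant of x^2 - 28x - 417 is (-28)^2 - 4·(-417) = 784 + 1668 = 2452, and 4·(613) is not a perfect square in Q since 613 is squarefree and ≠ 1. Hence x^2 - 28x - 417 is irreducible over Q and is the minimal polynomial of α.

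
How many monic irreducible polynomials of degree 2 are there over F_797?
There are 317206 monic irreducible polynomials of degree 2 over F_797

Each element of F_{797^2} that lies in no proper subfield is a root of exactly one monic irreducible of degree 2 over F_797, and each such polynomial has 2 distinct roots in F_{797^2}. By Möbius inversion the count is N_797(2) = (1/2) Σ_{d|2} μ(2/d) · 797^d = (1/2)(μ(2)·797^1 + μ(1)·797^2) = 634412/2 = 317206.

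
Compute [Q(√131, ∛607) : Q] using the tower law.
[Q(√131, ∛607) : Q] = 6

Let L = Q(√131, ∛607). Since Q(√131) ⊂ L and [Q(√131):Q] = 2, the tower law gives 2 | [L:Q]. Likewise Q(∛607) ⊂ L with [Q(∛607):Q] = 3 (because 607 is not a perfect cube), so 3 | [L:Q]. As gcd(2,3) = 1, [L:Q] is divisible by 6. Conversely L is generated over Q by √131 and ∛607, so [L:Q] ≤ 2·3 = 6. Therefore [Q(√131, ∛607) : Q] = 6.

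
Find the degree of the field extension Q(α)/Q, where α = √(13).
[Q(α):Q] = 2

[Q(α):Q] equals the degree of the minimal polynomial of α. Here α^2 = 13 and x^2 - 13 is irreducible (d = 13 is squarefree, ≠ 1, hence not a square), so deg(m_α) = 2. Thus [Q(α):Q] = 2.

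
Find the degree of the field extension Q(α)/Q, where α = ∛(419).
[Q(α):Q] = 3

The minimal polynomial of α is x^3 - 419, irreducible over Q since 419 is not a perfect cube (so x^3 - 419 has no rational root). Hence [Q(α):Q] = deg(m_α) = 3.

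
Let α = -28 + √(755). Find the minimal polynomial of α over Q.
m_α(x) = x^2 + 56x + 29

From α + 28 = √(755), squaring gives (α + 28)^2 = 755, i.e. α^2 + 56α + 784 = 755, so α^2 + 56α + 29 = 0. The discriminant of x^2 + 56x + 29 is (56)^2 - 4·(29) = 3136 - 116 = 3020, and 4·(755) is not a perfect square in Q since 755 is squarefree and ≠ 1. Hence x^2 + 56x + 29 is irreducible over Q and is the minimal polynomial of α.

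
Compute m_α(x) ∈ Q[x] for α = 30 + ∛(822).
m_α(x) = x^3 - 90x^2 + 2700x - 27822

Set β = α - 30 = ∛(822), so β^3 = 822. Then (α - 30)^3 - 822 = 0, i.e. α is a root of g(x) = (x - 30)^3 - 822 = x^3 - 90x^2 + 2700x - 27822. Since g(x) = h(x - 30) where h(x) = x^3 - 822, and h is irreducible over Q (because 822 is not a perfect cube, so h has no rational root, and a monic cubic with no rational root is irreducible), g is also irreducible (irreducibility is preserved under the substitution x → x - 30). Hence m_α(x) = x^3 - 90x^2 + 2700x - 27822.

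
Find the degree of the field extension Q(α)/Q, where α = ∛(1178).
[Q(α):Q] = 3

The minimal polynomial of α is x^3 - 1178, irreducible over Q since 1178 is not a perfect cube (so x^3 - 1178 has no rational root). Hence [Q(α):Q] = deg(m_α) = 3.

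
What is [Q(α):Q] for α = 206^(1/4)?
[Q(α):Q] = 4

α is a root of x^4 - 206. By Eisenstein's criterion at the prime p = 2 (which divides the constant term 206 but p^2 = 4 does not, since 206 is squarefree), x^4 - 206 is irreducible over Q. Hence [Q(α):Q] = 4.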